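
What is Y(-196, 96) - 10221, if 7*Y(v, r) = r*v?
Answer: -12909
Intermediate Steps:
Y(v, r) = r*v/7 (Y(v, r) = (r*v)/7 = r*v/7)
Y(-196, 96) - 10221 = (⅐)*96*(-196) - 10221 = -2688 - 10221 = -12909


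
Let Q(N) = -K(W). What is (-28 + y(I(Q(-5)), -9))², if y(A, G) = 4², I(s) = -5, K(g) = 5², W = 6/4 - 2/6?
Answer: 144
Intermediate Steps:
W = 7/6 (W = 6*(¼) - 2*⅙ = 3/2 - ⅓ = 7/6 ≈ 1.1667)
K(g) = 25
Q(N) = -25 (Q(N) = -1*25 = -25)
y(A, G) = 16
(-28 + y(I(Q(-5)), -9))² = (-28 + 16)² = (-12)² = 144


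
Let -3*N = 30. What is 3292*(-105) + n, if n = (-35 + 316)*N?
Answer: -348470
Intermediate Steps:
N = -10 (N = -⅓*30 = -10)
n = -2810 (n = (-35 + 316)*(-10) = 281*(-10) = -2810)
3292*(-105) + n = 3292*(-105) - 2810 = -345660 - 2810 = -348470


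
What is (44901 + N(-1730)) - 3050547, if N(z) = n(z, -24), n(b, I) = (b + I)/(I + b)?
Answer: -3005645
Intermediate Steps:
n(b, I) = 1 (n(b, I) = (I + b)/(I + b) = 1)
N(z) = 1
(44901 + N(-1730)) - 3050547 = (44901 + 1) - 3050547 = 44902 - 3050547 = -3005645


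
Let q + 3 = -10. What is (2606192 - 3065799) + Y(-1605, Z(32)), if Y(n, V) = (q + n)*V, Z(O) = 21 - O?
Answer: -441809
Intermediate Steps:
q = -13 (q = -3 - 10 = -13)
Y(n, V) = V*(-13 + n) (Y(n, V) = (-13 + n)*V = V*(-13 + n))
(2606192 - 3065799) + Y(-1605, Z(32)) = (2606192 - 3065799) + (21 - 1*32)*(-13 - 1605) = -459607 + (21 - 32)*(-1618) = -459607 - 11*(-1618) = -459607 + 17798 = -441809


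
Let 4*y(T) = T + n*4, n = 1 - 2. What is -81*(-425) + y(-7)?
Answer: 137689/4 ≈ 34422.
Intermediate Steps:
n = -1
y(T) = -1 + T/4 (y(T) = (T - 1*4)/4 = (T - 4)/4 = (-4 + T)/4 = -1 + T/4)
-81*(-425) + y(-7) = -81*(-425) + (-1 + (1/4)*(-7)) = 34425 + (-1 - 7/4) = 34425 - 11/4 = 137689/4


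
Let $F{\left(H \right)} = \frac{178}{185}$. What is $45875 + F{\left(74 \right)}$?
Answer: $\frac{8487053}{185} \approx 45876.0$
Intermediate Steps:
$F{\left(H \right)} = \frac{178}{185}$ ($F{\left(H \right)} = 178 \cdot \frac{1}{185} = \frac{178}{185}$)
$45875 + F{\left(74 \right)} = 45875 + \frac{178}{185} = \frac{8487053}{185}$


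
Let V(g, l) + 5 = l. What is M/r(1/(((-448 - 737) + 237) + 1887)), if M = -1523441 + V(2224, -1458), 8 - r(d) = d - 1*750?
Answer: -1431884856/711761 ≈ -2011.8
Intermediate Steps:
V(g, l) = -5 + l
r(d) = 758 - d (r(d) = 8 - (d - 1*750) = 8 - (d - 750) = 8 - (-750 + d) = 8 + (750 - d) = 758 - d)
M = -1524904 (M = -1523441 + (-5 - 1458) = -1523441 - 1463 = -1524904)
M/r(1/(((-448 - 737) + 237) + 1887)) = -1524904/(758 - 1/(((-448 - 737) + 237) + 1887)) = -1524904/(758 - 1/((-1185 + 237) + 1887)) = -1524904/(758 - 1/(-948 + 1887)) = -1524904/(758 - 1/939) = -1524904/711761/939 = -1524904*939/711761 = -1431884856/711761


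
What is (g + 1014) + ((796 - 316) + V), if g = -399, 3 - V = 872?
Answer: 226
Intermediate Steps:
V = -869 (V = 3 - 1*872 = 3 - 872 = -869)
(g + 1014) + ((796 - 316) + V) = (-399 + 1014) + ((796 - 316) - 869) = 615 + (480 - 869) = 615 - 389 = 226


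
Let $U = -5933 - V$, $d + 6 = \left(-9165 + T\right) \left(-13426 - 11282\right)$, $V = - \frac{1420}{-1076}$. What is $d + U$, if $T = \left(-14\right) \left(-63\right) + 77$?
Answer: $\frac{54539187166}{269} \approx 2.0275 \cdot 10^{8}$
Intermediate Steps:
$V = \frac{355}{269}$ ($V = \left(-1420\right) \left(- \frac{1}{1076}\right) = \frac{355}{269} \approx 1.3197$)
$T = 959$ ($T = 882 + 77 = 959$)
$d = 202753842$ ($d = -6 + \left(-9165 + 959\right) \left(-13426 - 11282\right) = -6 - -202753848 = -6 + 202753848 = 202753842$)
$U = - \frac{1596332}{269}$ ($U = -5933 - \frac{355}{269} = - \frac{1596332}{269} \approx -5934.3$)
$d + U = 202753842 - \frac{1596332}{269} = \frac{54539187166}{269}$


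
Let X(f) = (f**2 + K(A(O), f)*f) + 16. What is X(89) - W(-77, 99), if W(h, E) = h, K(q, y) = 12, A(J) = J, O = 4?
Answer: 9082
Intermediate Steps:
X(f) = 16 + f**2 + 12*f (X(f) = (f**2 + 12*f) + 16 = 16 + f**2 + 12*f)
X(89) - W(-77, 99) = (16 + 89**2 + 12*89) - 1*(-77) = (16 + 7921 + 1068) + 77 = 9005 + 77 = 9082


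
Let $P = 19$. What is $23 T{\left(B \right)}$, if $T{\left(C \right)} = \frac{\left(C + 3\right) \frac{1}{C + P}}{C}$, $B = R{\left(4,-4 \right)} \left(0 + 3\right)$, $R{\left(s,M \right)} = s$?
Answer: $\frac{115}{124} \approx 0.92742$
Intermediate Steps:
$B = 12$ ($B = 4 \left(0 + 3\right) = 4 \cdot 3 = 12$)
$T{\left(C \right)} = \frac{3 + C}{C \left(19 + C\right)}$ ($T{\left(C \right)} = \frac{\left(C + 3\right) \frac{1}{C + 19}}{C} = \frac{\left(3 + C\right) \frac{1}{19 + C}}{C} = \frac{\frac{1}{19 + C} \left(3 + C\right)}{C} = \frac{3 + C}{C \left(19 + C\right)}$)
$23 T{\left(B \right)} = 23 \frac{3 + 12}{12 \left(19 + 12\right)} = 23 \cdot \frac{1}{12} \cdot \frac{1}{31} \cdot 15 = 23 \cdot \frac{5}{124} = \frac{115}{124}$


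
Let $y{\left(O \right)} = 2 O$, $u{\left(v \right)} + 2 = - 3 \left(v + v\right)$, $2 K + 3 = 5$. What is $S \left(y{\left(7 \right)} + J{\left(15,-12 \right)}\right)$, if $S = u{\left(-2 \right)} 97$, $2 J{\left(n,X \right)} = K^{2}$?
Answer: $14065$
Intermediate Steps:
$K = 1$ ($K = - \frac{3}{2} + \frac{1}{2} \cdot 5 = - \frac{3}{2} + \frac{5}{2} = 1$)
$J{\left(n,X \right)} = \frac{1}{2}$ ($J{\left(n,X \right)} = \frac{1^{2}}{2} = \frac{1}{2} \cdot 1 = \frac{1}{2}$)
$u{\left(v \right)} = -2 - 6 v$ ($u{\left(v \right)} = -2 - 3 \left(v + v\right) = -2 - 3 \cdot 2 v = -2 - 6 v$)
$S = 970$ ($S = \left(-2 - -12\right) 97 = \left(-2 + 12\right) 97 = 10 \cdot 97 = 970$)
$S \left(y{\left(7 \right)} + J{\left(15,-12 \right)}\right) = 970 \left(2 \cdot 7 + \frac{1}{2}\right) = 970 \left(14 + \frac{1}{2}\right) = 970 \cdot \frac{29}{2} = 14065$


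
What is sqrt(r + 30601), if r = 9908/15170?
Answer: 7*sqrt(35930228435)/7585 ≈ 174.93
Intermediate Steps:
r = 4954/7585 (r = 9908*(1/15170) = 4954/7585 ≈ 0.65313)
sqrt(r + 30601) = sqrt(4954/7585 + 30601) = sqrt(232113539/7585) = 7*sqrt(35930228435)/7585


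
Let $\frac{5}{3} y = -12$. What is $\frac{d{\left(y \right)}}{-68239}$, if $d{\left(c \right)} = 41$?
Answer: $- \frac{41}{68239} \approx -0.00060083$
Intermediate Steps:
$y = - \frac{36}{5}$ ($y = \frac{3}{5} \left(-12\right) = - \frac{36}{5} \approx -7.2$)
$\frac{d{\left(y \right)}}{-68239} = \frac{41}{-68239} = 41 \left(- \frac{1}{68239}\right) = - \frac{41}{68239}$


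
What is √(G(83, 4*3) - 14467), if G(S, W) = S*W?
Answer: I*√13471 ≈ 116.06*I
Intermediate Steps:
√(G(83, 4*3) - 14467) = √(83*(4*3) - 14467) = √(83*12 - 14467) = √(996 - 14467) = √(-13471) = I*√13471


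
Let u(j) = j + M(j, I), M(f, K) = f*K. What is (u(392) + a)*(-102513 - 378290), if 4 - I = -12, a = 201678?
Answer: -100171458626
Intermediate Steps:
I = 16 (I = 4 - 1*(-12) = 4 + 12 = 16)
M(f, K) = K*f
u(j) = 17*j (u(j) = j + 16*j = 17*j)
(u(392) + a)*(-102513 - 378290) = (17*392 + 201678)*(-102513 - 378290) = (6664 + 201678)*(-480803) = 208342*(-480803) = -100171458626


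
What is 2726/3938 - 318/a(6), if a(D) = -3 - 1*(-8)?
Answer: -619327/9845 ≈ -62.908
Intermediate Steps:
a(D) = 5 (a(D) = -3 + 8 = 5)
2726/3938 - 318/a(6) = 2726/3938 - 318/5 = 2726*(1/3938) - 318*⅕ = 1363/1969 - 318/5 = -619327/9845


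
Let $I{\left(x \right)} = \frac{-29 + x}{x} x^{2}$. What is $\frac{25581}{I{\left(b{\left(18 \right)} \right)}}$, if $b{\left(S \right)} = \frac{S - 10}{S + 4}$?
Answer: $- \frac{1031767}{420} \approx -2456.6$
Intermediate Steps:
$b{\left(S \right)} = \frac{-10 + S}{4 + S}$
$I{\left(x \right)} = x \left(-29 + x\right)$ ($I{\left(x \right)} = \frac{-29 + x}{x} x^{2} = x \left(-29 + x\right)$)
$\frac{25581}{I{\left(b{\left(18 \right)} \right)}} = \frac{25581}{\frac{-10 + 18}{4 + 18} \left(-29 + \frac{-10 + 18}{4 + 18}\right)} = \frac{25581}{\frac{1}{22} \cdot 8 \left(-29 + \frac{1}{22} \cdot 8\right)} = \frac{25581}{\frac{4}{11} \left(-29 + \frac{4}{11}\right)} = \frac{25581}{\frac{4}{11} \left(- \frac{315}{11}\right)} = \frac{25581}{- \frac{1260}{121}} = 25581 \left(- \frac{121}{1260}\right) = - \frac{1031767}{420}$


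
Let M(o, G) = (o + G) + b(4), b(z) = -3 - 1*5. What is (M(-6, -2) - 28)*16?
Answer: -704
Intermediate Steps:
b(z) = -8 (b(z) = -3 - 5 = -8)
M(o, G) = -8 + G + o (M(o, G) = (o + G) - 8 = (G + o) - 8 = -8 + G + o)
(M(-6, -2) - 28)*16 = ((-8 - 2 - 6) - 28)*16 = (-16 - 28)*16 = -44*16 = -704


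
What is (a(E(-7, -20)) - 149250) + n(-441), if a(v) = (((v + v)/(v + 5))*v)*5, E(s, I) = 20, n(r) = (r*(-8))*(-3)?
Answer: -159674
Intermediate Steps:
n(r) = 24*r (n(r) = -8*r*(-3) = 24*r)
a(v) = 10*v²/(5 + v) (a(v) = (((2*v)/(5 + v))*v)*5 = ((2*v/(5 + v))*v)*5 = (2*v²/(5 + v))*5 = 10*v²/(5 + v))
(a(E(-7, -20)) - 149250) + n(-441) = (10*20²/(5 + 20) - 149250) + 24*(-441) = (10*400/25 - 149250) - 10584 = (10*400*(1/25) - 149250) - 10584 = (160 - 149250) - 10584 = -149090 - 10584 = -159674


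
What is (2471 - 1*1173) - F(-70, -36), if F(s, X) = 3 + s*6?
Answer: 1715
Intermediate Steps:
F(s, X) = 3 + 6*s
(2471 - 1*1173) - F(-70, -36) = (2471 - 1*1173) - (3 + 6*(-70)) = (2471 - 1173) - (3 - 420) = 1298 - 1*(-417) = 1298 + 417 = 1715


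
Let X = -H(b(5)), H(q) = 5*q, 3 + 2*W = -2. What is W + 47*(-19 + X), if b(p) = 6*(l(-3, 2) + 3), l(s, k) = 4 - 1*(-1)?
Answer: -24351/2 ≈ -12176.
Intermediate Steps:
W = -5/2 (W = -3/2 + (½)*(-2) = -3/2 - 1 = -5/2 ≈ -2.5000)
l(s, k) = 5 (l(s, k) = 4 + 1 = 5)
b(p) = 48 (b(p) = 6*(5 + 3) = 6*8 = 48)
X = -240 (X = -5*48 = -1*240 = -240)
W + 47*(-19 + X) = -5/2 + 47*(-19 - 240) = -5/2 + 47*(-259) = -5/2 - 12173 = -24351/2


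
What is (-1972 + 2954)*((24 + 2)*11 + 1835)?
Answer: 2082822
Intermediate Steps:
(-1972 + 2954)*((24 + 2)*11 + 1835) = 982*(26*11 + 1835) = 982*(286 + 1835) = 982*2121 = 2082822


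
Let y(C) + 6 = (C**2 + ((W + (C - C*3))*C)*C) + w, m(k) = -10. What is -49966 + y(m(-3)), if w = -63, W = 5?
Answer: -47435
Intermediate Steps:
y(C) = -69 + C**2 + C**2*(5 - 2*C) (y(C) = -6 + ((C**2 + ((5 + (C - C*3))*C)*C) - 63) = -6 + ((C**2 + ((5 + (C - 3*C))*C)*C) - 63) = -6 + ((C**2 + ((5 - 2*C)*C)*C) - 63) = -6 + ((C**2 + (C*(5 - 2*C))*C) - 63) = -6 + ((C**2 + C**2*(5 - 2*C)) - 63) = -6 + (-63 + C**2 + C**2*(5 - 2*C)) = -69 + C**2 + C**2*(5 - 2*C))
-49966 + y(m(-3)) = -49966 + (-69 - 2*(-10)**3 + 6*(-10)**2) = -49966 + (-69 - 2*(-1000) + 6*100) = -49966 + (-69 + 2000 + 600) = -49966 + 2531 = -47435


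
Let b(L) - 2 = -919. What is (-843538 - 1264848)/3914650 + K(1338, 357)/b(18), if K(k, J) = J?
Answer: -237922858/256409575 ≈ -0.92790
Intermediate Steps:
b(L) = -917 (b(L) = 2 - 919 = -917)
(-843538 - 1264848)/3914650 + K(1338, 357)/b(18) = (-843538 - 1264848)/3914650 + 357/(-917) = -2108386*1/3914650 + 357*(-1/917) = -1054193/1957325 - 51/131 = -237922858/256409575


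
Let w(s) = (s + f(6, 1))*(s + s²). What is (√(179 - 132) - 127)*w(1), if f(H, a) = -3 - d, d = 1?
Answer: 762 - 6*√47 ≈ 720.87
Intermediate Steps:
f(H, a) = -4 (f(H, a) = -3 - 1*1 = -3 - 1 = -4)
w(s) = (-4 + s)*(s + s²) (w(s) = (s - 4)*(s + s²) = (-4 + s)*(s + s²))
(√(179 - 132) - 127)*w(1) = (√(179 - 132) - 127)*(1*(-4 + 1² - 3*1)) = (√47 - 127)*(1*(-4 + 1 - 3)) = (-127 + √47)*(1*(-6)) = (-127 + √47)*(-6) = 762 - 6*√47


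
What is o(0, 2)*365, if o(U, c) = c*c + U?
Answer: 1460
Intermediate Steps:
o(U, c) = U + c**2 (o(U, c) = c**2 + U = U + c**2)
o(0, 2)*365 = (0 + 2**2)*365 = (0 + 4)*365 = 4*365 = 1460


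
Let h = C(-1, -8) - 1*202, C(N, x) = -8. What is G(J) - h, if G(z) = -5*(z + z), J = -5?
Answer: 260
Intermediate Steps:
G(z) = -10*z
h = -210 (h = -8 - 1*202 = -8 - 202 = -210)
G(J) - h = -10*(-5) - 1*(-210) = 50 + 210 = 260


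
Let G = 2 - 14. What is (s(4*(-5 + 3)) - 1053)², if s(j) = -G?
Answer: 1083681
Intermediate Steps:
G = -12
s(j) = 12 (s(j) = -1*(-12) = 12)
(s(4*(-5 + 3)) - 1053)² = (12 - 1053)² = (-1041)² = 1083681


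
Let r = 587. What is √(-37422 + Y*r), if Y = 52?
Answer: I*√6898 ≈ 83.054*I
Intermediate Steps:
√(-37422 + Y*r) = √(-37422 + 52*587) = √(-37422 + 30524) = √(-6898) = I*√6898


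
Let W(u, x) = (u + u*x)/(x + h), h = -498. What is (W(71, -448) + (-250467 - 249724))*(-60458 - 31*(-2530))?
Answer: -4251716455714/473 ≈ -8.9888e+9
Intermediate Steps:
W(u, x) = (u + u*x)/(-498 + x) (W(u, x) = (u + u*x)/(x - 498) = (u + u*x)/(-498 + x))
(W(71, -448) + (-250467 - 249724))*(-60458 - 31*(-2530)) = (71*(1 - 448)/(-498 - 448) + (-250467 - 249724))*(-60458 - 31*(-2530)) = (71*(-447)/(-946) - 500191)*(-60458 + 78430) = (71*(-1/946)*(-447) - 500191)*17972 = (31737/946 - 500191)*17972 = -473148949/946*17972 = -4251716455714/473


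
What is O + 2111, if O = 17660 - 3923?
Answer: 15848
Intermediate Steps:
O = 13737
O + 2111 = 13737 + 2111 = 15848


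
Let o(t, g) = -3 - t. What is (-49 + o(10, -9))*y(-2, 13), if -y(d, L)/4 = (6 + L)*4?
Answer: 18848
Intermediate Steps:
y(d, L) = -96 - 16*L (y(d, L) = -4*(6 + L)*4 = -4*(24 + 4*L) = -96 - 16*L)
(-49 + o(10, -9))*y(-2, 13) = (-49 + (-3 - 1*10))*(-96 - 16*13) = (-49 + (-3 - 10))*(-96 - 208) = (-49 - 13)*(-304) = -62*(-304) = 18848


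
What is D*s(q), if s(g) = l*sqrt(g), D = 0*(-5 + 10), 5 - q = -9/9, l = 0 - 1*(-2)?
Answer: 0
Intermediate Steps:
l = 2 (l = 0 + 2 = 2)
q = 6 (q = 5 - (-9)/9 = 5 - 1*(-1) = 5 + 1 = 6)
D = 0 (D = 0*5 = 0)
s(g) = 2*sqrt(g)
D*s(q) = 0*(2*sqrt(6)) = 0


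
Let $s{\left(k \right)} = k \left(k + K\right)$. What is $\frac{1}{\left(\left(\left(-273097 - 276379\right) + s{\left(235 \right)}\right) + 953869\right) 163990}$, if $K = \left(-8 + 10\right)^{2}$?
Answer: $\frac{1}{75526906420} \approx 1.324 \cdot 10^{-11}$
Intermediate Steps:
$K = 4$ ($K = 2^{2} = 4$)
$s{\left(k \right)} = k \left(4 + k\right)$ ($s{\left(k \right)} = k \left(k + 4\right) = k \left(4 + k\right)$)
$\frac{1}{\left(\left(\left(-273097 - 276379\right) + s{\left(235 \right)}\right) + 953869\right) 163990} = \frac{1}{\left(\left(\left(-273097 - 276379\right) + 235 \left(4 + 235\right)\right) + 953869\right) 163990} = \frac{1}{\left(-549476 + 235 \cdot 239\right) + 953869} \cdot \frac{1}{163990} = \frac{1}{\left(-549476 + 56165\right) + 953869} \cdot \frac{1}{163990} = \frac{1}{-493311 + 953869} \cdot \frac{1}{163990} = \frac{1}{460558} \cdot \frac{1}{163990} = \frac{1}{75526906420}$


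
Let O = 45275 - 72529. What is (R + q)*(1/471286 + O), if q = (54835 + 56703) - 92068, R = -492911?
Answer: 6081079141170563/471286 ≈ 1.2903e+10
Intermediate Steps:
q = 19470 (q = 111538 - 92068 = 19470)
O = -27254
(R + q)*(1/471286 + O) = (-492911 + 19470)*(1/471286 - 27254) = -473441*(1/471286 - 27254) = -473441*(-12844428643/471286) = 6081079141170563/471286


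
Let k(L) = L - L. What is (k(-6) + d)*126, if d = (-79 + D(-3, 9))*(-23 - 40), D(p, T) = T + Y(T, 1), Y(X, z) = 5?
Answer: 515970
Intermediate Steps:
D(p, T) = 5 + T (D(p, T) = T + 5 = 5 + T)
k(L) = 0
d = 4095 (d = (-79 + (5 + 9))*(-23 - 40) = (-79 + 14)*(-63) = -65*(-63) = 4095)
(k(-6) + d)*126 = (0 + 4095)*126 = 4095*126 = 515970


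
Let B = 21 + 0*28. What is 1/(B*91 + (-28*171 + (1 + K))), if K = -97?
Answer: -1/2973 ≈ -0.00033636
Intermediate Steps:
B = 21 (B = 21 + 0 = 21)
1/(B*91 + (-28*171 + (1 + K))) = 1/(21*91 + (-28*171 + (1 - 97))) = 1/(1911 + (-4788 - 96)) = 1/(1911 - 4884) = 1/(-2973) = -1/2973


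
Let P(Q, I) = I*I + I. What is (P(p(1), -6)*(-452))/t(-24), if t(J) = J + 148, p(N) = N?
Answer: -3390/31 ≈ -109.35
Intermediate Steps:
P(Q, I) = I + I² (P(Q, I) = I² + I = I + I²)
t(J) = 148 + J
(P(p(1), -6)*(-452))/t(-24) = (-6*(1 - 6)*(-452))/(148 - 24) = (-6*(-5)*(-452))/124 = (30*(-452))*(1/124) = -13560*1/124 = -3390/31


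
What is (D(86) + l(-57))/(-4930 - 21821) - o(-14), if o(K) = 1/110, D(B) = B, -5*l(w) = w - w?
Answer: -36211/2942610 ≈ -0.012306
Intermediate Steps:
l(w) = 0 (l(w) = -(w - w)/5 = -⅕*0 = 0)
o(K) = 1/110
(D(86) + l(-57))/(-4930 - 21821) - o(-14) = (86 + 0)/(-4930 - 21821) - 1*1/110 = 86/(-26751) - 1/110 = 86*(-1/26751) - 1/110 = -86/26751 - 1/110 = -36211/2942610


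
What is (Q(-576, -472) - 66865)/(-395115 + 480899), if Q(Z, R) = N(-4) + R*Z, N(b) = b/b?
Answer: 25626/10723 ≈ 2.3898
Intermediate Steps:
N(b) = 1
Q(Z, R) = 1 + R*Z
(Q(-576, -472) - 66865)/(-395115 + 480899) = ((1 - 472*(-576)) - 66865)/(-395115 + 480899) = ((1 + 271872) - 66865)/85784 = (271873 - 66865)*(1/85784) = 205008*(1/85784) = 25626/10723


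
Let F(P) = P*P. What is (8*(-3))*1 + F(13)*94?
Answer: 15862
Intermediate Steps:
F(P) = P²
(8*(-3))*1 + F(13)*94 = (8*(-3))*1 + 13²*94 = -24*1 + 169*94 = -24 + 15886 = 15862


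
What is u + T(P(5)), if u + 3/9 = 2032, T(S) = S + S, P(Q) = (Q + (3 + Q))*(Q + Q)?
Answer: 6875/3 ≈ 2291.7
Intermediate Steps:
P(Q) = 2*Q*(3 + 2*Q) (P(Q) = (3 + 2*Q)*(2*Q) = 2*Q*(3 + 2*Q))
T(S) = 2*S
u = 6095/3 (u = -⅓ + 2032 = 6095/3 ≈ 2031.7)
u + T(P(5)) = 6095/3 + 2*(2*5*(3 + 2*5)) = 6095/3 + 2*(2*5*(3 + 10)) = 6095/3 + 2*(2*5*13) = 6095/3 + 2*130 = 6095/3 + 260 = 6875/3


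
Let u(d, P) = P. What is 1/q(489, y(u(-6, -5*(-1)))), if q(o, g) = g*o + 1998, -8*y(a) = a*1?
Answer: 8/13539 ≈ 0.00059089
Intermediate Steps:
y(a) = -a/8
q(o, g) = 1998 + g*o
1/q(489, y(u(-6, -5*(-1)))) = 1/(1998 - (-5)*(-1)/8*489) = 1/(1998 - 1/8*5*489) = 1/(1998 - 5/8*489) = 1/(1998 - 2445/8) = 1/(13539/8) = 8/13539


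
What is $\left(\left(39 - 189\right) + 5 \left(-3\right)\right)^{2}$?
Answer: $27225$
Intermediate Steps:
$\left(\left(39 - 189\right) + 5 \left(-3\right)\right)^{2} = \left(\left(39 - 189\right) - 15\right)^{2} = \left(-150 - 15\right)^{2} = \left(-165\right)^{2} = 27225$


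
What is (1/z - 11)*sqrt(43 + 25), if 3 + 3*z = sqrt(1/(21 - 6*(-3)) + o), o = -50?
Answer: -25651*sqrt(17)/1150 - 3*I*sqrt(1292187)/1150 ≈ -91.967 - 2.9654*I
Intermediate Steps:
z = -1 + I*sqrt(76011)/117 (z = -1 + sqrt(1/(21 - 6*(-3)) - 50)/3 = -1 + sqrt(1/(21 + 18) - 50)/3 = -1 + sqrt(1/39 - 50)/3 = -1 + sqrt(-1949/39)/3 = -1 + (I*sqrt(76011)/39)/3 = -1 + I*sqrt(76011)/117 ≈ -1.0 + 2.3564*I)
(1/z - 11)*sqrt(43 + 25) = (1/(-1 + I*sqrt(76011)/117) - 11)*sqrt(43 + 25) = (-11 + 1/(-1 + I*sqrt(76011)/117))*sqrt(68) = (-11 + 1/(-1 + I*sqrt(76011)/117))*(2*sqrt(17)) = 2*sqrt(17)*(-11 + 1/(-1 + I*sqrt(76011)/117))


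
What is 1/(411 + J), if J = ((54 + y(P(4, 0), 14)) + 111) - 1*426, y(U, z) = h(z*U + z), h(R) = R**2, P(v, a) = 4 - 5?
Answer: 1/150 ≈ 0.0066667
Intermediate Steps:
P(v, a) = -1
y(U, z) = (z + U*z)**2 (y(U, z) = (z*U + z)**2 = (U*z + z)**2 = (z + U*z)**2)
J = -261 (J = ((54 + 14**2*(1 - 1)**2) + 111) - 1*426 = ((54 + 196*0**2) + 111) - 426 = ((54 + 196*0) + 111) - 426 = ((54 + 0) + 111) - 426 = (54 + 111) - 426 = 165 - 426 = -261)
1/(411 + J) = 1/(411 - 261) = 1/150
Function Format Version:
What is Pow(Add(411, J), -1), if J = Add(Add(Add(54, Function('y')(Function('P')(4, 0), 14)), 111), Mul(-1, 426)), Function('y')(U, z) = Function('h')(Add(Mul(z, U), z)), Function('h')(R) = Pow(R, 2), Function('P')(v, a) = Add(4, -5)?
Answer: Rational(1, 150) ≈ 0.0066667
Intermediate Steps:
Function('P')(v, a) = -1
Function('y')(U, z) = Pow(Add(z, Mul(U, z)), 2) (Function('y')(U, z) = Pow(Add(Mul(z, U), z), 2) = Pow(Add(Mul(U, z), z), 2) = Pow(Add(z, Mul(U, z)), 2))
J = -261 (J = Add(Add(Add(54, Mul(Pow(14, 2), Pow(Add(1, -1), 2))), 111), Mul(-1, 426)) = Add(Add(Add(54, Mul(196, Pow(0, 2))), 111), -426) = Add(Add(Add(54, Mul(196, 0)), 111), -426) = Add(Add(Add(54, 0), 111), -426) = Add(Add(54, 111), -426) = Add(165, -426) = -261)
Pow(Add(411, J), -1) = Pow(Add(411, -261), -1) = Pow(150, -1) = Rational(1, 150)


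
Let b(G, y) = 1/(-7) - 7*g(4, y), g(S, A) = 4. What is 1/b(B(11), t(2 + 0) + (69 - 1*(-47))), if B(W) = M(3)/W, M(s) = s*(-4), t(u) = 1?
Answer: -7/197 ≈ -0.035533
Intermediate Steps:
M(s) = -4*s
B(W) = -12/W (B(W) = (-4*3)/W = -12/W)
b(G, y) = -197/7 (b(G, y) = 1/(-7) - 7*4 = -⅐ - 28 = -197/7)
1/b(B(11), t(2 + 0) + (69 - 1*(-47))) = 1/(-197/7) = -7/197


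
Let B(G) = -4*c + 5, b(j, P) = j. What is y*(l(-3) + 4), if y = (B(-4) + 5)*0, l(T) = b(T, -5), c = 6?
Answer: 0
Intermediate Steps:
B(G) = -19 (B(G) = -4*6 + 5 = -24 + 5 = -19)
l(T) = T
y = 0 (y = (-19 + 5)*0 = -14*0 = 0)
y*(l(-3) + 4) = 0*(-3 + 4) = 0*1 = 0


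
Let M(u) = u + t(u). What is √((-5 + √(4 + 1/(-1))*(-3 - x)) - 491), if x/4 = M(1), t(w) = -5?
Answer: √(-496 + 13*√3) ≈ 21.76*I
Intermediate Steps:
M(u) = -5 + u (M(u) = u - 5 = -5 + u)
x = -16 (x = 4*(-5 + 1) = 4*(-4) = -16)
√((-5 + √(4 + 1/(-1))*(-3 - x)) - 491) = √((-5 + √(4 + 1/(-1))*(-3 - 1*(-16))) - 491) = √((-5 + √(4 - 1)*(-3 + 16)) - 491) = √((-5 + √3*13) - 491) = √((-5 + 13*√3) - 491) = √(-496 + 13*√3)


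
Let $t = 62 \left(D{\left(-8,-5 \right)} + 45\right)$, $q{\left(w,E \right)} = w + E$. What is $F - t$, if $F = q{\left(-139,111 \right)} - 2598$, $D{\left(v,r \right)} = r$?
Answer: $-5106$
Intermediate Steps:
$q{\left(w,E \right)} = E + w$
$t = 2480$ ($t = 62 \left(-5 + 45\right) = 62 \cdot 40 = 2480$)
$F = -2626$ ($F = \left(111 - 139\right) - 2598 = -28 - 2598 = -2626$)
$F - t = -2626 - 2480 = -5106$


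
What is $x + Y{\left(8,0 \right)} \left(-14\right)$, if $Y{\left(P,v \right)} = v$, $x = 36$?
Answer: $36$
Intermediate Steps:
$x + Y{\left(8,0 \right)} \left(-14\right) = 36 + 0 \left(-14\right) = 36 + 0 = 36$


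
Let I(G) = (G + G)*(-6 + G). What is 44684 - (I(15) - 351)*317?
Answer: 70361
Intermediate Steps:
I(G) = 2*G*(-6 + G) (I(G) = (2*G)*(-6 + G) = 2*G*(-6 + G))
44684 - (I(15) - 351)*317 = 44684 - (2*15*(-6 + 15) - 351)*317 = 44684 - (2*15*9 - 351)*317 = 44684 - (270 - 351)*317 = 44684 - (-81)*317 = 44684 - 1*(-25677) = 44684 + 25677 = 70361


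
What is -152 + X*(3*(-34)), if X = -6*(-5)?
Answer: -3212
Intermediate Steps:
X = 30
-152 + X*(3*(-34)) = -152 + 30*(3*(-34)) = -152 + 30*(-102) = -152 - 3060 = -3212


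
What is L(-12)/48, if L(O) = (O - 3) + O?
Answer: -9/16 ≈ -0.56250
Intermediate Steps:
L(O) = -3 + 2*O (L(O) = (-3 + O) + O = -3 + 2*O)
L(-12)/48 = (-3 + 2*(-12))/48 = (-3 - 24)/48 = (1/48)*(-27) = -9/16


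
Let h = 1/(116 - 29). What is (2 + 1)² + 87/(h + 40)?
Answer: 38898/3481 ≈ 11.174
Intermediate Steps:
h = 1/87 ≈ 0.011494
(2 + 1)² + 87/(h + 40) = (2 + 1)² + 87/(1/87 + 40) = 3² + 87/(3481/87) = 9 + 87*(87/3481) = 9 + 7569/3481 = 38898/3481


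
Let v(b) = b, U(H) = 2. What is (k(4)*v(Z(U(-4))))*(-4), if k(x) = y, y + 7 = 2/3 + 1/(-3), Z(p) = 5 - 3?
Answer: 160/3 ≈ 53.333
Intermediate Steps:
Z(p) = 2
y = -20/3 (y = -7 + (2/3 + 1/(-3)) = -7 + (2*(1/3) + 1*(-1/3)) = -7 + (2/3 - 1/3) = -7 + 1/3 = -20/3 ≈ -6.6667)
k(x) = -20/3
(k(4)*v(Z(U(-4))))*(-4) = -20/3*2*(-4) = -40/3*(-4) = 160/3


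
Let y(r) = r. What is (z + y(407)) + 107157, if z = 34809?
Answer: 142373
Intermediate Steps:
(z + y(407)) + 107157 = (34809 + 407) + 107157 = 35216 + 107157 = 142373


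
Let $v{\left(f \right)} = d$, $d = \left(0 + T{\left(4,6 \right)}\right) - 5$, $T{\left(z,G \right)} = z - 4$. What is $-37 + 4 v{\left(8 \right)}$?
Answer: $-57$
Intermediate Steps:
$T{\left(z,G \right)} = -4 + z$ ($T{\left(z,G \right)} = z - 4 = -4 + z$)
$d = -5$ ($d = \left(0 + \left(-4 + 4\right)\right) - 5 = \left(0 + 0\right) - 5 = 0 - 5 = -5$)
$v{\left(f \right)} = -5$
$-37 + 4 v{\left(8 \right)} = -37 + 4 \left(-5\right) = -37 - 20 = -57$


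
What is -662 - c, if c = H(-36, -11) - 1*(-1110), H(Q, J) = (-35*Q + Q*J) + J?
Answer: -3417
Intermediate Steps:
H(Q, J) = J - 35*Q + J*Q (H(Q, J) = (-35*Q + J*Q) + J = J - 35*Q + J*Q)
c = 2755 (c = (-11 - 35*(-36) - 11*(-36)) - 1*(-1110) = (-11 + 1260 + 396) + 1110 = 1645 + 1110 = 2755)
-662 - c = -662 - 1*2755 = -662 - 2755 = -3417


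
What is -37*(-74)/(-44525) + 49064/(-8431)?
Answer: -2207658678/375390275 ≈ -5.8810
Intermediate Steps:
-37*(-74)/(-44525) + 49064/(-8431) = 2738*(-1/44525) + 49064*(-1/8431) = -2738/44525 - 49064/8431 = -2207658678/375390275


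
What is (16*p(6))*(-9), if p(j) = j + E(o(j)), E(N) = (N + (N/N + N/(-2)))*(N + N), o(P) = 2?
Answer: -2016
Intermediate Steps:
E(N) = 2*N*(1 + N/2) (E(N) = (N + (1 + N*(-1/2)))*(2*N) = (N + (1 - N/2))*(2*N) = (1 + N/2)*(2*N) = 2*N*(1 + N/2))
p(j) = 8 + j (p(j) = j + 2*(2 + 2) = j + 2*4 = j + 8 = 8 + j)
(16*p(6))*(-9) = (16*(8 + 6))*(-9) = (16*14)*(-9) = 224*(-9) = -2016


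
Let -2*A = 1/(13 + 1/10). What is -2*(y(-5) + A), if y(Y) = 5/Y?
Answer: 272/131 ≈ 2.0763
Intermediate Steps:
A = -5/131 (A = -1/(2*(13 + 1/10)) = -1/(2*(13 + ⅒)) = -1/(2*131/10) = -½*10/131 = -5/131 ≈ -0.038168)
-2*(y(-5) + A) = -2*(5/(-5) - 5/131) = -2*(5*(-⅕) - 5/131) = -2*(-1 - 5/131) = -2*(-136/131) = 272/131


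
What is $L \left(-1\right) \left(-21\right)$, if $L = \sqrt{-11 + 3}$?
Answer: $42 i \sqrt{2} \approx 59.397 i$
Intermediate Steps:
$L = 2 i \sqrt{2}$ ($L = \sqrt{-8} = 2 i \sqrt{2} \approx 2.8284 i$)
$L \left(-1\right) \left(-21\right) = 2 i \sqrt{2} \left(-1\right) \left(-21\right) = - 2 i \sqrt{2} \left(-21\right) = 42 i \sqrt{2}$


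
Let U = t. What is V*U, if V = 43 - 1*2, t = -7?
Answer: -287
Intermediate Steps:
U = -7
V = 41 (V = 43 - 2 = 41)
V*U = 41*(-7) = -287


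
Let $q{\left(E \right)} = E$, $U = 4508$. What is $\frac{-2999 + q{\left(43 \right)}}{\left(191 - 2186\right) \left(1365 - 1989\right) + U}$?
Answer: $- \frac{739}{312347} \approx -0.002366$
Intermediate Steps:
$\frac{-2999 + q{\left(43 \right)}}{\left(191 - 2186\right) \left(1365 - 1989\right) + U} = \frac{-2999 + 43}{\left(191 - 2186\right) \left(1365 - 1989\right) + 4508} = - \frac{2956}{\left(-1995\right) \left(-624\right) + 4508} = - \frac{2956}{1244880 + 4508} = - \frac{2956}{1249388} = \left(-2956\right) \frac{1}{1249388} = - \frac{739}{312347}$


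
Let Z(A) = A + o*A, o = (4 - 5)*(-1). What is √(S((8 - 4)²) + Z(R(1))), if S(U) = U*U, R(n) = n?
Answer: √258 ≈ 16.062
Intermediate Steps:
o = 1 (o = -1*(-1) = 1)
Z(A) = 2*A (Z(A) = A + 1*A = A + A = 2*A)
S(U) = U²
√(S((8 - 4)²) + Z(R(1))) = √(((8 - 4)²)² + 2*1) = √((4²)² + 2) = √(16² + 2) = √(256 + 2) = √258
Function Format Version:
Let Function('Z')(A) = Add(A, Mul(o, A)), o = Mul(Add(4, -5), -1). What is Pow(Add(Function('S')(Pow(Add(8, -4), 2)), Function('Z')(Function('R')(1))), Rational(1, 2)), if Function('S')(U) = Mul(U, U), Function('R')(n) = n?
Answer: Pow(258, Rational(1, 2)) ≈ 16.062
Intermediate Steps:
o = 1 (o = Mul(-1, -1) = 1)
Function('Z')(A) = Mul(2, A) (Function('Z')(A) = Add(A, Mul(1, A)) = Add(A, A) = Mul(2, A))
Function('S')(U) = Pow(U, 2)
Pow(Add(Function('S')(Pow(Add(8, -4), 2)), Function('Z')(Function('R')(1))), Rational(1, 2)) = Pow(Add(Pow(Pow(Add(8, -4), 2), 2), Mul(2, 1)), Rational(1, 2)) = Pow(Add(Pow(Pow(4, 2), 2), 2), Rational(1, 2)) = Pow(Add(Pow(16, 2), 2), Rational(1, 2)) = Pow(Add(256, 2), Rational(1, 2)) = Pow(258, Rational(1, 2))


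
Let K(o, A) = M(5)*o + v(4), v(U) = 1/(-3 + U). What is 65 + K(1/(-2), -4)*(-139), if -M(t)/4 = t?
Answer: -1464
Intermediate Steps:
M(t) = -4*t
K(o, A) = 1 - 20*o (K(o, A) = (-4*5)*o + 1/(-3 + 4) = -20*o + 1/1 = -20*o + 1 = 1 - 20*o)
65 + K(1/(-2), -4)*(-139) = 65 + (1 - 20/(-2))*(-139) = 65 + (1 - 20*(-1/2))*(-139) = 65 + (1 + 10)*(-139) = 65 + 11*(-139) = 65 - 1529 = -1464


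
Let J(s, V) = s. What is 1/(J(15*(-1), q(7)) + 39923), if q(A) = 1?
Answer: 1/39908 ≈ 2.5058e-5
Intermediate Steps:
1/(J(15*(-1), q(7)) + 39923) = 1/(15*(-1) + 39923) = 1/(-15 + 39923) = 1/39908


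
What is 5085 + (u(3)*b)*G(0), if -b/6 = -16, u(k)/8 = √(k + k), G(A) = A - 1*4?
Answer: 5085 - 3072*√6 ≈ -2439.8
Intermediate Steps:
G(A) = -4 + A (G(A) = A - 4 = -4 + A)
u(k) = 8*√2*√k (u(k) = 8*√(k + k) = 8*√(2*k) = 8*(√2*√k) = 8*√2*√k)
b = 96 (b = -6*(-16) = 96)
5085 + (u(3)*b)*G(0) = 5085 + ((8*√2*√3)*96)*(-4 + 0) = 5085 + ((8*√6)*96)*(-4) = 5085 + (768*√6)*(-4) = 5085 - 3072*√6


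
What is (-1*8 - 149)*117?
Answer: -18369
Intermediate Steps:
(-1*8 - 149)*117 = (-8 - 149)*117 = -157*117 = -18369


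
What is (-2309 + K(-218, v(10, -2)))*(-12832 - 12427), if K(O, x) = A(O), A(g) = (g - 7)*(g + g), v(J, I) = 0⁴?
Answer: -2419584869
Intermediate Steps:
v(J, I) = 0
A(g) = 2*g*(-7 + g) (A(g) = (-7 + g)*(2*g) = 2*g*(-7 + g))
K(O, x) = 2*O*(-7 + O)
(-2309 + K(-218, v(10, -2)))*(-12832 - 12427) = (-2309 + 2*(-218)*(-7 - 218))*(-12832 - 12427) = (-2309 + 2*(-218)*(-225))*(-25259) = (-2309 + 98100)*(-25259) = 95791*(-25259) = -2419584869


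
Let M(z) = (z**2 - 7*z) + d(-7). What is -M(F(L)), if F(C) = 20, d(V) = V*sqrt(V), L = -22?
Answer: -260 + 7*I*sqrt(7) ≈ -260.0 + 18.52*I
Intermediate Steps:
d(V) = V**(3/2)
M(z) = z**2 - 7*z - 7*I*sqrt(7) (M(z) = (z**2 - 7*z) + (-7)**(3/2) = (z**2 - 7*z) - 7*I*sqrt(7) = z**2 - 7*z - 7*I*sqrt(7))
-M(F(L)) = -(20**2 - 7*20 - 7*I*sqrt(7)) = -(400 - 140 - 7*I*sqrt(7)) = -(260 - 7*I*sqrt(7)) = -260 + 7*I*sqrt(7)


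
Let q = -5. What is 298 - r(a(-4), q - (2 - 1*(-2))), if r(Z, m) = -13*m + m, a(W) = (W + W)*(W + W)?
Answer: 190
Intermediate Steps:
a(W) = 4*W**2 (a(W) = (2*W)*(2*W) = 4*W**2)
r(Z, m) = -12*m
298 - r(a(-4), q - (2 - 1*(-2))) = 298 - (-12)*(-5 - (2 - 1*(-2))) = 298 - (-12)*(-5 - (2 + 2)) = 298 - (-12)*(-5 - 1*4) = 298 - (-12)*(-5 - 4) = 298 - (-12)*(-9) = 298 - 1*108 = 298 - 108 = 190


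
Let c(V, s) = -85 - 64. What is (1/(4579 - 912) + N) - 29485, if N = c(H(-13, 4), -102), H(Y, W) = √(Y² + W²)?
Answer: -108667877/3667 ≈ -29634.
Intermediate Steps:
H(Y, W) = √(W² + Y²)
c(V, s) = -149
N = -149
(1/(4579 - 912) + N) - 29485 = (1/(4579 - 912) - 149) - 29485 = (1/3667 - 149) - 29485 = -546382/3667 - 29485 = -108667877/3667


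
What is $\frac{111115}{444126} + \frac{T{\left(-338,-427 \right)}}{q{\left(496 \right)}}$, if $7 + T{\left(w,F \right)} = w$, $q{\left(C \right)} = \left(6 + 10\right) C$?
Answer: $\frac{364292585}{1762291968} \approx 0.20672$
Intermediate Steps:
$q{\left(C \right)} = 16 C$
$T{\left(w,F \right)} = -7 + w$
$\frac{111115}{444126} + \frac{T{\left(-338,-427 \right)}}{q{\left(496 \right)}} = \frac{111115}{444126} + \frac{-7 - 338}{16 \cdot 496} = 111115 \cdot \frac{1}{444126} - \frac{345}{7936} = \frac{111115}{444126} - \frac{345}{7936} = \frac{364292585}{1762291968}$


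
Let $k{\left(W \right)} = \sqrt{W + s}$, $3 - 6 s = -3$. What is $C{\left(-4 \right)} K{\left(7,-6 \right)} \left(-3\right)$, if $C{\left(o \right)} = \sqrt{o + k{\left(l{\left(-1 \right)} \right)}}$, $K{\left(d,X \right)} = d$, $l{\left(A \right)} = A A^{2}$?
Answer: $- 42 i \approx - 42.0 i$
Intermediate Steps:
$s = 1$ ($s = \frac{1}{2} - - \frac{1}{2} = \frac{1}{2} + \frac{1}{2} = 1$)
$l{\left(A \right)} = A^{3}$
$k{\left(W \right)} = \sqrt{1 + W}$ ($k{\left(W \right)} = \sqrt{W + 1} = \sqrt{1 + W}$)
$C{\left(o \right)} = \sqrt{o}$ ($C{\left(o \right)} = \sqrt{o + \sqrt{1 + \left(-1\right)^{3}}} = \sqrt{o + \sqrt{1 - 1}} = \sqrt{o + \sqrt{0}} = \sqrt{o + 0} = \sqrt{o}$)
$C{\left(-4 \right)} K{\left(7,-6 \right)} \left(-3\right) = \sqrt{-4} \cdot 7 \left(-3\right) = 2 i 7 \left(-3\right) = 14 i \left(-3\right) = - 42 i$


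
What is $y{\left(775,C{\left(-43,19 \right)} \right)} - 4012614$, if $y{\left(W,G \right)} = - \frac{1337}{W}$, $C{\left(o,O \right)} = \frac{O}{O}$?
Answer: $- \frac{3109777187}{775} \approx -4.0126 \cdot 10^{6}$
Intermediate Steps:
$C{\left(o,O \right)} = 1$
$y{\left(775,C{\left(-43,19 \right)} \right)} - 4012614 = - \frac{1337}{775} - 4012614 = - \frac{3109777187}{775}$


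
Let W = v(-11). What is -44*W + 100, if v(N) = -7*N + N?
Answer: -2804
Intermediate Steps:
v(N) = -6*N
W = 66 (W = -6*(-11) = 66)
-44*W + 100 = -44*66 + 100 = -2904 + 100 = -2804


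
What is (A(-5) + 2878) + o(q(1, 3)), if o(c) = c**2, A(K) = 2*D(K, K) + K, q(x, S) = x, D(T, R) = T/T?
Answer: 2876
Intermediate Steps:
D(T, R) = 1
A(K) = 2 + K (A(K) = 2*1 + K = 2 + K)
(A(-5) + 2878) + o(q(1, 3)) = ((2 - 5) + 2878) + 1**2 = (-3 + 2878) + 1 = 2875 + 1 = 2876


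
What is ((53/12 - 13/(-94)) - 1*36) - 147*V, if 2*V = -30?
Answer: 1225885/564 ≈ 2173.6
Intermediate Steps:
V = -15 (V = (1/2)*(-30) = -15)
((53/12 - 13/(-94)) - 1*36) - 147*V = ((53/12 - 13/(-94)) - 1*36) - 147*(-15) = ((53*(1/12) - 13*(-1/94)) - 36) + 2205 = ((53/12 + 13/94) - 36) + 2205 = (2569/564 - 36) + 2205 = -17735/564 + 2205 = 1225885/564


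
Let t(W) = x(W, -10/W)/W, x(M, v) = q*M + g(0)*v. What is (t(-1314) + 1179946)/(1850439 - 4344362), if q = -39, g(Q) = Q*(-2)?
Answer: -1179907/2493923 ≈ -0.47311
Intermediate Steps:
g(Q) = -2*Q
x(M, v) = -39*M (x(M, v) = -39*M + (-2*0)*v = -39*M + 0*v = -39*M + 0 = -39*M)
t(W) = -39 (t(W) = (-39*W)/W = -39)
(t(-1314) + 1179946)/(1850439 - 4344362) = (-39 + 1179946)/(1850439 - 4344362) = 1179907/(-2493923) = 1179907*(-1/2493923) = -1179907/2493923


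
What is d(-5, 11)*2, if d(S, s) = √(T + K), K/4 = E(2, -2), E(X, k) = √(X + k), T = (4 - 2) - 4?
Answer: 2*I*√2 ≈ 2.8284*I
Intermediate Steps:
T = -2 (T = 2 - 4 = -2)
K = 0 (K = 4*√(2 - 2) = 4*√0 = 4*0 = 0)
d(S, s) = I*√2 (d(S, s) = √(-2 + 0) = √(-2) = I*√2)
d(-5, 11)*2 = (I*√2)*2 = 2*I*√2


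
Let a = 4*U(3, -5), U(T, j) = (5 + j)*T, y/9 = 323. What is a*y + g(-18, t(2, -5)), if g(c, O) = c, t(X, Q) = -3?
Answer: -18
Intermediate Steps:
y = 2907 (y = 9*323 = 2907)
U(T, j) = T*(5 + j)
a = 0 (a = 4*(3*(5 - 5)) = 4*(3*0) = 4*0 = 0)
a*y + g(-18, t(2, -5)) = 0*2907 - 18 = 0 - 18 = -18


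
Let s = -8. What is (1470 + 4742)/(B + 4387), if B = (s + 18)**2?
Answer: 6212/4487 ≈ 1.3844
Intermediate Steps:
B = 100 (B = (-8 + 18)**2 = 10**2 = 100)
(1470 + 4742)/(B + 4387) = (1470 + 4742)/(100 + 4387) = 6212/4487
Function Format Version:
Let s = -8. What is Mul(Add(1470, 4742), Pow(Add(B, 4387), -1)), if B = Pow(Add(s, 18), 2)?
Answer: Rational(6212, 4487) ≈ 1.3844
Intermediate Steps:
B = 100 (B = Pow(Add(-8, 18), 2) = Pow(10, 2) = 100)
Mul(Add(1470, 4742), Pow(Add(B, 4387), -1)) = Mul(Add(1470, 4742), Pow(Add(100, 4387), -1)) = Mul(6212, Pow(4487, -1)) = Mul(6212, Rational(1, 4487)) = Rational(6212, 4487)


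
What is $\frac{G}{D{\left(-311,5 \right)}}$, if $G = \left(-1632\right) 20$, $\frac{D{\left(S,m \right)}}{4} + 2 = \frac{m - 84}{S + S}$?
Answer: $\frac{1015104}{233} \approx 4356.7$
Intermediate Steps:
$D{\left(S,m \right)} = -8 + \frac{2 \left(-84 + m\right)}{S}$ ($D{\left(S,m \right)} = -8 + 4 \frac{m - 84}{S + S} = -8 + 4 \frac{-84 + m}{2 S} = -8 + \frac{2 \left(-84 + m\right)}{S}$)
$G = -32640$
$\frac{G}{D{\left(-311,5 \right)}} = - \frac{32640}{2 \frac{1}{-311} \left(-84 + 5 - -1244\right)} = - \frac{32640}{2 \left(- \frac{1}{311}\right) \left(-84 + 5 + 1244\right)} = - \frac{32640}{2 \left(- \frac{1}{311}\right) 1165} = - \frac{32640}{- \frac{2330}{311}} = \left(-32640\right) \left(- \frac{311}{2330}\right) = \frac{1015104}{233}$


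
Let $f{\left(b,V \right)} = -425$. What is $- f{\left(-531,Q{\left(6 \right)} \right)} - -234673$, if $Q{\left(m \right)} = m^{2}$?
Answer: $235098$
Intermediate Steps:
$- f{\left(-531,Q{\left(6 \right)} \right)} - -234673 = \left(-1\right) \left(-425\right) - -234673 = 425 + 234673 = 235098$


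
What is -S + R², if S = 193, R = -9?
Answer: -112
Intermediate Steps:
-S + R² = -1*193 + (-9)² = -193 + 81 = -112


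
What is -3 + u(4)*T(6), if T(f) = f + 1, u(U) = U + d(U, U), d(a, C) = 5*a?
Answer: 165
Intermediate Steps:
u(U) = 6*U (u(U) = U + 5*U = 6*U)
T(f) = 1 + f
-3 + u(4)*T(6) = -3 + (6*4)*(1 + 6) = -3 + 24*7 = -3 + 168 = 165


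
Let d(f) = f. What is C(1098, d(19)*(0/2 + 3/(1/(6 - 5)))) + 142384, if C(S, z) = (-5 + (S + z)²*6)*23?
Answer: 184237719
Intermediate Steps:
C(S, z) = -115 + 138*(S + z)² (C(S, z) = (-5 + 6*(S + z)²)*23 = -115 + 138*(S + z)²)
C(1098, d(19)*(0/2 + 3/(1/(6 - 5)))) + 142384 = (-115 + 138*(1098 + 19*(0/2 + 3/(1/(6 - 5))))²) + 142384 = (-115 + 138*(1098 + 19*(0*(½) + 3/(1/1)))²) + 142384 = (-115 + 138*(1098 + 19*(0 + 3/1))²) + 142384 = (-115 + 138*(1098 + 19*(0 + 3*1))²) + 142384 = (-115 + 138*(1098 + 19*(0 + 3))²) + 142384 = (-115 + 138*(1098 + 19*3)²) + 142384 = (-115 + 138*(1098 + 57)²) + 142384 = (-115 + 138*1155²) + 142384 = (-115 + 138*1334025) + 142384 = (-115 + 184095450) + 142384 = 184095335 + 142384 = 184237719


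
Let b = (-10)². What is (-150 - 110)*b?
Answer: -26000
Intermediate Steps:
b = 100
(-150 - 110)*b = (-150 - 110)*100 = -260*100 = -26000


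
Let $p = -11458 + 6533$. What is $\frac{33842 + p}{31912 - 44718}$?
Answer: $- \frac{28917}{12806} \approx -2.2581$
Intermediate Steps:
$p = -4925$
$\frac{33842 + p}{31912 - 44718} = \frac{33842 - 4925}{31912 - 44718} = \frac{28917}{-12806} = 28917 \left(- \frac{1}{12806}\right) = - \frac{28917}{12806}$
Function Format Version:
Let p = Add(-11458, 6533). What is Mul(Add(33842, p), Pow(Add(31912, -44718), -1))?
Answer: Rational(-28917, 12806) ≈ -2.2581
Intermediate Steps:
p = -4925
Mul(Add(33842, p), Pow(Add(31912, -44718), -1)) = Mul(Add(33842, -4925), Pow(Add(31912, -44718), -1)) = Mul(28917, Pow(-12806, -1)) = Mul(28917, Rational(-1, 12806)) = Rational(-28917, 12806)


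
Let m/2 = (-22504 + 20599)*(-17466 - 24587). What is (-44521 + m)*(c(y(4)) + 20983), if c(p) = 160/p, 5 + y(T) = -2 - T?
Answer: 36945399918077/11 ≈ 3.3587e+12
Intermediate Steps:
y(T) = -7 - T (y(T) = -5 + (-2 - T) = -7 - T)
m = 160221930 (m = 2*((-22504 + 20599)*(-17466 - 24587)) = 2*(-1905*(-42053)) = 2*80110965 = 160221930)
(-44521 + m)*(c(y(4)) + 20983) = (-44521 + 160221930)*(160/(-7 - 1*4) + 20983) = 160177409*(160/(-7 - 4) + 20983) = 160177409*(160/(-11) + 20983) = 160177409*(160*(-1/11) + 20983) = 160177409*(-160/11 + 20983) = 160177409*(230653/11) = 36945399918077/11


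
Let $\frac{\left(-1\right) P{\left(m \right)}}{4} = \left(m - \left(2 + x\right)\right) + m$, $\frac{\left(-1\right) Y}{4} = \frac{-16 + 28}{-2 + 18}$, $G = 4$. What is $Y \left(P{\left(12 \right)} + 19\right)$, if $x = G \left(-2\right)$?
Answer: $303$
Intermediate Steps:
$x = -8$ ($x = 4 \left(-2\right) = -8$)
$Y = -3$ ($Y = - 4 \frac{-16 + 28}{-2 + 18} = - 4 \cdot \frac{12}{16} = - 4 \cdot 12 \cdot \frac{1}{16} = \left(-4\right) \frac{3}{4} = -3$)
$P{\left(m \right)} = -24 - 8 m$ ($P{\left(m \right)} = - 4 \left(\left(m - -6\right) + m\right) = - 4 \left(\left(m + \left(-2 + 8\right)\right) + m\right) = - 4 \left(\left(m + 6\right) + m\right) = - 4 \left(\left(6 + m\right) + m\right) = - 4 \left(6 + 2 m\right) = -24 - 8 m$)
$Y \left(P{\left(12 \right)} + 19\right) = - 3 \left(\left(-24 - 96\right) + 19\right) = - 3 \left(-120 + 19\right) = \left(-3\right) \left(-101\right) = 303$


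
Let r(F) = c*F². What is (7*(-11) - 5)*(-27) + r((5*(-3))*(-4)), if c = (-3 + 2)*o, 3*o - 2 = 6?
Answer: -7386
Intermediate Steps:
o = 8/3 (o = ⅔ + (⅓)*6 = ⅔ + 2 = 8/3 ≈ 2.6667)
c = -8/3 (c = (-3 + 2)*(8/3) = -1*8/3 = -8/3 ≈ -2.6667)
r(F) = -8*F²/3
(7*(-11) - 5)*(-27) + r((5*(-3))*(-4)) = (7*(-11) - 5)*(-27) - 8*((5*(-3))*(-4))²/3 = (-77 - 5)*(-27) - 8*(-15*(-4))²/3 = -82*(-27) - 8/3*60² = 2214 - 8/3*3600 = 2214 - 9600 = -7386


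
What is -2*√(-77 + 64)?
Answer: -2*I*√13 ≈ -7.2111*I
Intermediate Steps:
-2*√(-77 + 64) = -2*I*√13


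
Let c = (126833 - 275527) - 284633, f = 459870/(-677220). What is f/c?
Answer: 15329/9781923698 ≈ 1.5671e-6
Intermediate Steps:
f = -15329/22574 (f = 459870*(-1/677220) = -15329/22574 ≈ -0.67906)
c = -433327 (c = -148694 - 284633 = -433327)
f/c = -15329/22574/(-433327) = -15329/22574*(-1/433327) = 15329/9781923698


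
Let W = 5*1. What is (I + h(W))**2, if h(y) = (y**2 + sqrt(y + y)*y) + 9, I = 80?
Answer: 13246 + 1140*sqrt(10) ≈ 16851.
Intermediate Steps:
W = 5
h(y) = 9 + y**2 + sqrt(2)*y**(3/2) (h(y) = (y**2 + sqrt(2*y)*y) + 9 = (y**2 + (sqrt(2)*sqrt(y))*y) + 9 = (y**2 + sqrt(2)*y**(3/2)) + 9 = 9 + y**2 + sqrt(2)*y**(3/2))
(I + h(W))**2 = (80 + (9 + 5**2 + sqrt(2)*5**(3/2)))**2 = (80 + (9 + 25 + sqrt(2)*(5*sqrt(5))))**2 = (80 + (9 + 25 + 5*sqrt(10)))**2 = (80 + (34 + 5*sqrt(10)))**2 = (114 + 5*sqrt(10))**2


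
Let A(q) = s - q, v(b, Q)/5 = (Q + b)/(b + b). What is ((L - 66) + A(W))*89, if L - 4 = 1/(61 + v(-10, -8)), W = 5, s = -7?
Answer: -862588/131 ≈ -6584.6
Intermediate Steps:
v(b, Q) = 5*(Q + b)/(2*b) (v(b, Q) = 5*((Q + b)/(b + b)) = 5*((Q + b)/((2*b))) = 5*((Q + b)*(1/(2*b))) = 5*((Q + b)/(2*b)) = 5*(Q + b)/(2*b))
A(q) = -7 - q
L = 526/131 (L = 4 + 1/(61 + (5/2)*(-8 - 10)/(-10)) = 4 + 1/(61 + (5/2)*(-⅒)*(-18)) = 4 + 1/(61 + 9/2) = 4 + 1/(131/2) = 4 + 2/131 = 526/131 ≈ 4.0153)
((L - 66) + A(W))*89 = ((526/131 - 66) + (-7 - 1*5))*89 = (-8120/131 + (-7 - 5))*89 = (-8120/131 - 12)*89 = -9692/131*89 = -862588/131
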